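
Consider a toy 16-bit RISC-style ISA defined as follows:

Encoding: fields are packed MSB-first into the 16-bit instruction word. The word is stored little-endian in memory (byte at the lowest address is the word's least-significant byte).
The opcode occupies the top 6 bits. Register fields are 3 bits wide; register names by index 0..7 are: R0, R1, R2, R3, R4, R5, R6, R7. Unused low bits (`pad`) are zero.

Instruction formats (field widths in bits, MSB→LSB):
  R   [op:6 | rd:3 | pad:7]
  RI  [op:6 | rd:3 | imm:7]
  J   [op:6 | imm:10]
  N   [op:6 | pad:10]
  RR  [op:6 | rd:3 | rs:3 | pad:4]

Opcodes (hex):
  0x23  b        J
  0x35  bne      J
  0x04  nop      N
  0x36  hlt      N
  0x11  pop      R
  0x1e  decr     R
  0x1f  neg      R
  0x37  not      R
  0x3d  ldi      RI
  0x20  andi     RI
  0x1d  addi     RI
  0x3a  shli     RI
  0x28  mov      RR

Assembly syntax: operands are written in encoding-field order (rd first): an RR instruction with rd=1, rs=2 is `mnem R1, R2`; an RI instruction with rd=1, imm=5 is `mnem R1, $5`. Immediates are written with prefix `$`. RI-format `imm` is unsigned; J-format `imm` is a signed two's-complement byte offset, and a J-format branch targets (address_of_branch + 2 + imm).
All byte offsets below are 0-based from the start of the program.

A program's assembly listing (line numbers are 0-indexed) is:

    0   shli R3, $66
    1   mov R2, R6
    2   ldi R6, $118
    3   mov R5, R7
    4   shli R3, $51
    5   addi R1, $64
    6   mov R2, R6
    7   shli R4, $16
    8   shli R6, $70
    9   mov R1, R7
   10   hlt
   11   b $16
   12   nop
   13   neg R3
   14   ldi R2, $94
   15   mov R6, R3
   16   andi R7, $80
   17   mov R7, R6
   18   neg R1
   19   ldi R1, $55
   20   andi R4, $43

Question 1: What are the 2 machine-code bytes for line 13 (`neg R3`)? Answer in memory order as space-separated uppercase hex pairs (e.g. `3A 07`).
80 7D

line 13 (neg): pack op=0x1f:6|rd=3:3|pad=0:7 = 0x7d80; little→ 80 7d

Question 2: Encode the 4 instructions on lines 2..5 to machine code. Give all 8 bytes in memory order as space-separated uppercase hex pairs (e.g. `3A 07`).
76 F7 F0 A2 B3 E9 C0 74

line 2 (ldi): pack op=0x3d:6|rd=6:3|imm=118:7 = 0xf776; little→ 76 f7
line 3 (mov): pack op=0x28:6|rd=5:3|rs=7:3|pad=0:4 = 0xa2f0; little→ f0 a2
line 4 (shli): pack op=0x3a:6|rd=3:3|imm=51:7 = 0xe9b3; little→ b3 e9
line 5 (addi): pack op=0x1d:6|rd=1:3|imm=64:7 = 0x74c0; little→ c0 74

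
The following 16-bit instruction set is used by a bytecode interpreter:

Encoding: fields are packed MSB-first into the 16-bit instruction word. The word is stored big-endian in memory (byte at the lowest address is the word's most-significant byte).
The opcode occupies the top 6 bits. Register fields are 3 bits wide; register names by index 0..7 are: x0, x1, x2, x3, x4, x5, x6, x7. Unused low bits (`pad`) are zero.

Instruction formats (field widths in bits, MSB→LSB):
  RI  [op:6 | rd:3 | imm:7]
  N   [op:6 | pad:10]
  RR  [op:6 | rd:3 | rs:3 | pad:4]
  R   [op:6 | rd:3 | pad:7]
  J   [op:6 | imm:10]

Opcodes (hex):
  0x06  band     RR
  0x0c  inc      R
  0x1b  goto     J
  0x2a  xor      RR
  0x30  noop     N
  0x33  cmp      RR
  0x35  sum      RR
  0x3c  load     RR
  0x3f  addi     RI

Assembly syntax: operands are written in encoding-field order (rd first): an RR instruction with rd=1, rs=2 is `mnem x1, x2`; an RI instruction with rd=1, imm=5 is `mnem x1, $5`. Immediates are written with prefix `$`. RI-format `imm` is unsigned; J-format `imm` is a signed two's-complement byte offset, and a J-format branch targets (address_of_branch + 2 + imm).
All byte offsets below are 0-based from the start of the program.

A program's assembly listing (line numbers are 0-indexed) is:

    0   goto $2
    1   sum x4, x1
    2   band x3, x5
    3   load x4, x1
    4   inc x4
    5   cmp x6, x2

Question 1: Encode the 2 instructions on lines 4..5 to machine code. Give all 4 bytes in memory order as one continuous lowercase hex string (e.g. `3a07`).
3200cf20

line 4 (inc): pack op=0xc:6|rd=4:3|pad=0:7 = 0x3200; big→ 32 00
line 5 (cmp): pack op=0x33:6|rd=6:3|rs=2:3|pad=0:4 = 0xcf20; big→ cf 20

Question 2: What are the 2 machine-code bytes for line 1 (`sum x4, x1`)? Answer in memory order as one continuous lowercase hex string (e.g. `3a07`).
d610

line 1 (sum): pack op=0x35:6|rd=4:3|rs=1:3|pad=0:4 = 0xd610; big→ d6 10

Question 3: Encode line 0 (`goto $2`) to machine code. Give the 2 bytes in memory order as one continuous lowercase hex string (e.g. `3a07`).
6c02

0. goto fields op=0x1b:6|imm=2:10 → word 6c02h → 6c 02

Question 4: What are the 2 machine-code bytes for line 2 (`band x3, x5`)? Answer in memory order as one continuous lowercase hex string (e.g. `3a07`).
2. band fields op=0x6:6|rd=3:3|rs=5:3|pad=0:4 → word 19d0h → 19 d0

19d0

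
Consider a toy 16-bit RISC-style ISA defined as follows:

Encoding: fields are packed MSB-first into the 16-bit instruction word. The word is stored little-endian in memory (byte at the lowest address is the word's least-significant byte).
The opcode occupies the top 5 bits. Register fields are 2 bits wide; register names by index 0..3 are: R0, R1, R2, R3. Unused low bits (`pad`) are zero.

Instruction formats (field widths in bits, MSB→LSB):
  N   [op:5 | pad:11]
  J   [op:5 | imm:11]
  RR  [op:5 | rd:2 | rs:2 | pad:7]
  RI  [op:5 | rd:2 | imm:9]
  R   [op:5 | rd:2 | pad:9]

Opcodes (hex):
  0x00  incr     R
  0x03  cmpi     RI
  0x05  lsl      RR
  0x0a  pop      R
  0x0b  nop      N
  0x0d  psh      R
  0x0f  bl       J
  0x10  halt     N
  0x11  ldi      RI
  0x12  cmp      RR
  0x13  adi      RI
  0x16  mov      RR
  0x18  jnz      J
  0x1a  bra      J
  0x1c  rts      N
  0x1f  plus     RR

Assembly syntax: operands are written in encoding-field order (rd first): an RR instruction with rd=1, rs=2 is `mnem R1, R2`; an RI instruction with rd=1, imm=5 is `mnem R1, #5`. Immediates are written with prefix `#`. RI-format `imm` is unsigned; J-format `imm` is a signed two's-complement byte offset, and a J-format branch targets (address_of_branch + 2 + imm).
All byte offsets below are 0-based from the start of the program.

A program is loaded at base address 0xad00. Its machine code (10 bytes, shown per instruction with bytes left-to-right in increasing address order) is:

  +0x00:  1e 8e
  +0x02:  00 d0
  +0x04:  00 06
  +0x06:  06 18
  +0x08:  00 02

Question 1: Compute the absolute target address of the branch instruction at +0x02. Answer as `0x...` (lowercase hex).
0xad04

+0x02: 00 d0 ⇒ word 0xd000 (little)
  top 5b → 0x1a → bra [J]
  imm: (w>>0)&0x7ff=0x0 → #0
  target = base 0xad00 + off 0x02 + 2 + imm 0 = 0xad04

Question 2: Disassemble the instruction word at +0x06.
cmpi R0, #6

+0x06: 06 18 ⇒ word 0x1806 (little)
  top 5b → 0x3 → cmpi [RI]
  rd@[10:9]=0x0 ⇒ R0
  imm@[8:0]=0x6 ⇒ #6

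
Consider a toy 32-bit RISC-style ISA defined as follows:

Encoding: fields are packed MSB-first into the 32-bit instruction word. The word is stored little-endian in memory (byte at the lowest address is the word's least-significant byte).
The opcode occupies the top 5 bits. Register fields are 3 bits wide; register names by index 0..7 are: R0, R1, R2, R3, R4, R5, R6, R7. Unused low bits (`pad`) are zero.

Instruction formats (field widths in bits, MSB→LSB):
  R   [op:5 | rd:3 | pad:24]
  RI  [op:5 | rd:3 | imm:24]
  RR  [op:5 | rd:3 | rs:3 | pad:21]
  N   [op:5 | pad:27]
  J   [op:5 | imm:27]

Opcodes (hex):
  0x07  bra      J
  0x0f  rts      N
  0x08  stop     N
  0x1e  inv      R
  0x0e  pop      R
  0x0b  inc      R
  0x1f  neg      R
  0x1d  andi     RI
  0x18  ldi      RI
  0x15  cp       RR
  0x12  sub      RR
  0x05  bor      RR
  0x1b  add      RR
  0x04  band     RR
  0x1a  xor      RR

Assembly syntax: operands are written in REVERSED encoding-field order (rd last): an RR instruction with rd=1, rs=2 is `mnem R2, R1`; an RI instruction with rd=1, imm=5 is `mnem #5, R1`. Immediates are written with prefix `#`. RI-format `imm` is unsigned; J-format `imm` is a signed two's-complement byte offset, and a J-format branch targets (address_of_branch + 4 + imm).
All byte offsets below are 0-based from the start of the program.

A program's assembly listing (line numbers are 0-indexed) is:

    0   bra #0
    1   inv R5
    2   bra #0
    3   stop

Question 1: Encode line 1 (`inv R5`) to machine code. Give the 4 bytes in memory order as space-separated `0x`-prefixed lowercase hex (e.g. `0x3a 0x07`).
L1: inv op=0x1e:5|rd=5:3|pad=0:24 ⇒ 0xf5000000 ⇒ little 00 00 00 f5

0x00 0x00 0x00 0xf5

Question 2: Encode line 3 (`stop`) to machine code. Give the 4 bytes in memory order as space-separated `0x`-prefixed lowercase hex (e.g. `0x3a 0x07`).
0x00 0x00 0x00 0x40

3. stop fields op=0x8:5|pad=0:27 → word 40000000h → 00 00 00 40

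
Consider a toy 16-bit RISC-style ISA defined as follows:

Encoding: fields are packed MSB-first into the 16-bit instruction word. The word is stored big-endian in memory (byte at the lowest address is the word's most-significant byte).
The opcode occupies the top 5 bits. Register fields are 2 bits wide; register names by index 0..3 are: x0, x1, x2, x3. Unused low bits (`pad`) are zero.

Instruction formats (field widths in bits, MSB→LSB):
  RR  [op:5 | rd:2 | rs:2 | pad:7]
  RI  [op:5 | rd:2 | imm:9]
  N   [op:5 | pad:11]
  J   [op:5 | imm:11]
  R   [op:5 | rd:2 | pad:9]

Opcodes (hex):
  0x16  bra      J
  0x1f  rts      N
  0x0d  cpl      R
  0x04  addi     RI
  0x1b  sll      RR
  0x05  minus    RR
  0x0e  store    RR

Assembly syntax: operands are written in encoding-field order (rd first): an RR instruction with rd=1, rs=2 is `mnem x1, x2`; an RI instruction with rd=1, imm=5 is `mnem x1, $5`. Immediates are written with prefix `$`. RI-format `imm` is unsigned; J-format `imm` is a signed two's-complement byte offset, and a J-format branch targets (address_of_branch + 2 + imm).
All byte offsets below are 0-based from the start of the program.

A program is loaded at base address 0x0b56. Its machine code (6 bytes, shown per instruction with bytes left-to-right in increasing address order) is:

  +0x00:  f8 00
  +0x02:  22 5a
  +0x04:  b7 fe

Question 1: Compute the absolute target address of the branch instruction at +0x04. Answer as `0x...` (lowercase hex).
0x0b5a

off 0x04: read b7 fe as big → 0xb7fe
  op=0xb7fe>>11=0x16 ⇒ bra (J)
  imm: (w>>0)&0x7ff=0x7fe (s11→-2) → $-2
  target = base 0x0b56 + off 0x04 + 2 + imm -2 = 0x0b5a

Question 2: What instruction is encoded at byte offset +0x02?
addi x1, $90

[02] 22 5a → 0x225a
  opcode bits[15:11]=0x4: addi/RI
  rd: (w>>9)&0x3=0x1 → x1
  imm: (w>>0)&0x1ff=0x5a → $90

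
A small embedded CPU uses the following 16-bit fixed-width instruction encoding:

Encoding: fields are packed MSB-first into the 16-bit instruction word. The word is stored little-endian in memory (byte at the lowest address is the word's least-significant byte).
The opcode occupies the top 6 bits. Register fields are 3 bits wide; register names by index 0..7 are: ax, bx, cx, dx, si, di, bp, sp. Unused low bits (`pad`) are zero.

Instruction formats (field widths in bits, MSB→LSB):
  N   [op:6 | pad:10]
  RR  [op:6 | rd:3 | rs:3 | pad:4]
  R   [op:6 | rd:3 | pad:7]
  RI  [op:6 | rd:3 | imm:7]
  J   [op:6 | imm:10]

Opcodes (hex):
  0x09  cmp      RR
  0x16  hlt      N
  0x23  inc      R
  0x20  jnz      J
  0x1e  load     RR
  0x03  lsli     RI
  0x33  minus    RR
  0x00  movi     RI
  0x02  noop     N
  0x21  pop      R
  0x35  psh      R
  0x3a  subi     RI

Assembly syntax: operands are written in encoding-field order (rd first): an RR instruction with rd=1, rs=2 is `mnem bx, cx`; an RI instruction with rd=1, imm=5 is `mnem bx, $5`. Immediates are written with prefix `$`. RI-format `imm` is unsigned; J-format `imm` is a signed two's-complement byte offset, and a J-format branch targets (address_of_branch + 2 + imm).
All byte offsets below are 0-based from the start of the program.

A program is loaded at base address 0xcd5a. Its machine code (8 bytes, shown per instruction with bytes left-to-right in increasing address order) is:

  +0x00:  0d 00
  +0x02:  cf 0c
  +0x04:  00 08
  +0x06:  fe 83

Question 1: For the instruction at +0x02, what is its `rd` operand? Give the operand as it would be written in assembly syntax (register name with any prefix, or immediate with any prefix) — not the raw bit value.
bx

+0x02: cf 0c ⇒ word 0x0ccf (little)
  opcode bits[15:10]=0x3: lsli/RI
  rd: (w>>7)&0x7=0x1 → bx
  imm: (w>>0)&0x7f=0x4f → $79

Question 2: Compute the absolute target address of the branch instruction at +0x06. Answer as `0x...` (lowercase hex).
[06] fe 83 → 0x83fe
  top 6b → 0x20 → jnz [J]
  imm: (w>>0)&0x3ff=0x3fe (s10→-2) → $-2
  target = base 0xcd5a + off 0x06 + 2 + imm -2 = 0xcd60

0xcd60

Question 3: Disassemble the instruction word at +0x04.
noop

@+04  little-endian(00 08) = 0x0800
  op=0x0800>>10=0x2 ⇒ noop (N)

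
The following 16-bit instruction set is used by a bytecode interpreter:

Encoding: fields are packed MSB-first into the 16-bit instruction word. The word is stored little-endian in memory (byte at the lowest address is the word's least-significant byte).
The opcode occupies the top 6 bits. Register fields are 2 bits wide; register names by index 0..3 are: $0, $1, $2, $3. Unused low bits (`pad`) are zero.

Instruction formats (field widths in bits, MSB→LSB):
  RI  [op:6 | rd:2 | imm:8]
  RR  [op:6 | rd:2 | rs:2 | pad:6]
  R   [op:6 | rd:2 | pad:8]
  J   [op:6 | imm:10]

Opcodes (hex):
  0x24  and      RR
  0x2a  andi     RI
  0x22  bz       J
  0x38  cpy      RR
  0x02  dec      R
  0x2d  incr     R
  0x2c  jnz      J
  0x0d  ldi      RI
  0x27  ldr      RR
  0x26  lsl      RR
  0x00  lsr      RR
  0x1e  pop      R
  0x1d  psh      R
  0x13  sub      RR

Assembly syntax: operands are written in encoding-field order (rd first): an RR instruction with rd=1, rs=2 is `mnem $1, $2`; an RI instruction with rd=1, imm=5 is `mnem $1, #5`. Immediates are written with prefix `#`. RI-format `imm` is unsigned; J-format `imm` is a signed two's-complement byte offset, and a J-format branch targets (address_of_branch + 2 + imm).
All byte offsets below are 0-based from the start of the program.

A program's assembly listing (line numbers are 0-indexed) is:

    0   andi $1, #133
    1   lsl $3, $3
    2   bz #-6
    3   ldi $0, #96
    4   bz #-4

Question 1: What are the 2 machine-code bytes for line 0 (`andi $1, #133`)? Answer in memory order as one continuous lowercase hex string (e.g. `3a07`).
85a9

0. andi fields op=0x2a:6|rd=1:2|imm=133:8 → word a985h → 85 a9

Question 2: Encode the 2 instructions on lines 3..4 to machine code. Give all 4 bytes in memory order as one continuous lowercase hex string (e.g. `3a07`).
L3: ldi op=0xd:6|rd=0:2|imm=96:8 ⇒ 0x3460 ⇒ little 60 34
L4: bz op=0x22:6|imm=-4:10 ⇒ 0x8bfc ⇒ little fc 8b

6034fc8b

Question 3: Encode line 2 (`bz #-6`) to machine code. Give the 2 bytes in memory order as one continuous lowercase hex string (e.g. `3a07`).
line 2 (bz): pack op=0x22:6|imm=-6:10 = 0x8bfa; little→ fa 8b

fa8b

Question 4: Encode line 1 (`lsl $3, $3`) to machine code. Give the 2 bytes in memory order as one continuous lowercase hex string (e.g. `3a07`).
c09b

line 1 (lsl): pack op=0x26:6|rd=3:2|rs=3:2|pad=0:6 = 0x9bc0; little→ c0 9b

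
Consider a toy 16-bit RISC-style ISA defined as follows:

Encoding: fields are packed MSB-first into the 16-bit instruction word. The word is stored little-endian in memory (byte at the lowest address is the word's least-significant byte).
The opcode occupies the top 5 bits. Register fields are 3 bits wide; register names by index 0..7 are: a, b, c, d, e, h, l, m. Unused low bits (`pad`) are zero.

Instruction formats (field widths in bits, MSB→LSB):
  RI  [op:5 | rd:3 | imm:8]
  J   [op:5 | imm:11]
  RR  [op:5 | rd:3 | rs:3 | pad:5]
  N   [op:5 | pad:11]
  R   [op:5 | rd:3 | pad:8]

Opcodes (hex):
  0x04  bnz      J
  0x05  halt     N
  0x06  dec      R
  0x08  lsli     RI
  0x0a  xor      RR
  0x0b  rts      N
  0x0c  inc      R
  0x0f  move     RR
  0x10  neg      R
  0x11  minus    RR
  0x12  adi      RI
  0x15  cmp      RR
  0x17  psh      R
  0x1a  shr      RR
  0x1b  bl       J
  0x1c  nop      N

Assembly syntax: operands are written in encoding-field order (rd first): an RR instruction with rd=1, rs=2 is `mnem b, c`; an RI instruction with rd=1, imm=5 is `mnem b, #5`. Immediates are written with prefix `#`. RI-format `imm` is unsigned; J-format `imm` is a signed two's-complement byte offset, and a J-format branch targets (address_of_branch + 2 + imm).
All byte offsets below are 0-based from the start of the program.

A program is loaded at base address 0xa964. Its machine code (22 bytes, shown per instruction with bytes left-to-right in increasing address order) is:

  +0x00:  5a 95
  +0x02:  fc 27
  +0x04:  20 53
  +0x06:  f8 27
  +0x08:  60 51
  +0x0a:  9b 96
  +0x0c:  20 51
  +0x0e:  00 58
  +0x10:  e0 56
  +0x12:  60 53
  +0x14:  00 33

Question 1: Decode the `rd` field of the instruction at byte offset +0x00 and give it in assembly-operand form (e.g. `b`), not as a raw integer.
h

[00] 5a 95 → 0x955a
  opcode bits[15:11]=0x12: adi/RI
  rd@[10:8]=0x5 ⇒ h
  imm@[7:0]=0x5a ⇒ #90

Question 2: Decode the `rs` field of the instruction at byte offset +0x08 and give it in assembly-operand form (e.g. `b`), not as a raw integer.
d

@+08  little-endian(60 51) = 0x5160
  opcode bits[15:11]=0xa: xor/RR
  rd@[10:8]=0x1 ⇒ b
  rs@[7:5]=0x3 ⇒ d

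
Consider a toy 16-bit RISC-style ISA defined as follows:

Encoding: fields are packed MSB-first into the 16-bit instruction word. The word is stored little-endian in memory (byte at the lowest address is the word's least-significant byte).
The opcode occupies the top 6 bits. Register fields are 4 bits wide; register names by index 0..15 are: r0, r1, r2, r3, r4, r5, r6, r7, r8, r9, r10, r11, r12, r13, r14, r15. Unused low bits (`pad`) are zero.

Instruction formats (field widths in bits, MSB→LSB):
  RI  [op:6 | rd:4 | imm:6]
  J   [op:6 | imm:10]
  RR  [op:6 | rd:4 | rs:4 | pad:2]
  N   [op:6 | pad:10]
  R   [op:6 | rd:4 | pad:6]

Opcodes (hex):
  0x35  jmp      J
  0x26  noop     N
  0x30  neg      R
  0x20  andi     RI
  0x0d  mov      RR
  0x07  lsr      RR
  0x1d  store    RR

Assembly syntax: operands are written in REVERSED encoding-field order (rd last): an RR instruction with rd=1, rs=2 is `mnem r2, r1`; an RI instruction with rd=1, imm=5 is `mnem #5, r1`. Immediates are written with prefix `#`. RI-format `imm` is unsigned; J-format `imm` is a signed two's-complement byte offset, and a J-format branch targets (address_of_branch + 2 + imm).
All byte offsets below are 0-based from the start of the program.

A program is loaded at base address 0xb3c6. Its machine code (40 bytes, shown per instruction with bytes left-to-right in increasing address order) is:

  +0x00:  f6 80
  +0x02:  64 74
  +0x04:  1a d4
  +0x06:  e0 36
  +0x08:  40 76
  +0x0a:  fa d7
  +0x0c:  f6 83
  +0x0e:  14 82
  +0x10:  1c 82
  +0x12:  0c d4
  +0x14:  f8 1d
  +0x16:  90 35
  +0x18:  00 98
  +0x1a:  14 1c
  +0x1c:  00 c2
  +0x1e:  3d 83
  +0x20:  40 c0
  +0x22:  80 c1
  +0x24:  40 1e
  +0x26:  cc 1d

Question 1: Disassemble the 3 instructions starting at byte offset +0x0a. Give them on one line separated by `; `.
off 0x0a: read fa d7 as little → 0xd7fa
  op=0xd7fa>>10=0x35 ⇒ jmp (J)
  imm: (w>>0)&0x3ff=0x3fa (s10→-6) → #-6
off 0x0c: read f6 83 as little → 0x83f6
  op=0x83f6>>10=0x20 ⇒ andi (RI)
  rd: (w>>6)&0xf=0xf → r15
  imm: (w>>0)&0x3f=0x36 → #54
off 0x0e: read 14 82 as little → 0x8214
  op=0x8214>>10=0x20 ⇒ andi (RI)
  rd: (w>>6)&0xf=0x8 → r8
  imm: (w>>0)&0x3f=0x14 → #20

jmp #-6; andi #54, r15; andi #20, r8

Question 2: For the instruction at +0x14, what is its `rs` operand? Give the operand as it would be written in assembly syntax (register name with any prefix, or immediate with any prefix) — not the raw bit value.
r14

off 0x14: read f8 1d as little → 0x1df8
  top 6b → 0x7 → lsr [RR]
  rd: (w>>6)&0xf=0x7 → r7
  rs: (w>>2)&0xf=0xe → r14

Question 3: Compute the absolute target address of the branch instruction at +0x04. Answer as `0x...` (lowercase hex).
+0x04: 1a d4 ⇒ word 0xd41a (little)
  opcode bits[15:10]=0x35: jmp/J
  imm@[9:0]=0x1a ⇒ #26
  target = base 0xb3c6 + off 0x04 + 2 + imm 26 = 0xb3e6

0xb3e6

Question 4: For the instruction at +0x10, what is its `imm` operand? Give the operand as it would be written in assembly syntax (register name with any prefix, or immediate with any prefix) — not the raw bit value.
#28

+0x10: 1c 82 ⇒ word 0x821c (little)
  op=0x821c>>10=0x20 ⇒ andi (RI)
  rd@[9:6]=0x8 ⇒ r8
  imm@[5:0]=0x1c ⇒ #28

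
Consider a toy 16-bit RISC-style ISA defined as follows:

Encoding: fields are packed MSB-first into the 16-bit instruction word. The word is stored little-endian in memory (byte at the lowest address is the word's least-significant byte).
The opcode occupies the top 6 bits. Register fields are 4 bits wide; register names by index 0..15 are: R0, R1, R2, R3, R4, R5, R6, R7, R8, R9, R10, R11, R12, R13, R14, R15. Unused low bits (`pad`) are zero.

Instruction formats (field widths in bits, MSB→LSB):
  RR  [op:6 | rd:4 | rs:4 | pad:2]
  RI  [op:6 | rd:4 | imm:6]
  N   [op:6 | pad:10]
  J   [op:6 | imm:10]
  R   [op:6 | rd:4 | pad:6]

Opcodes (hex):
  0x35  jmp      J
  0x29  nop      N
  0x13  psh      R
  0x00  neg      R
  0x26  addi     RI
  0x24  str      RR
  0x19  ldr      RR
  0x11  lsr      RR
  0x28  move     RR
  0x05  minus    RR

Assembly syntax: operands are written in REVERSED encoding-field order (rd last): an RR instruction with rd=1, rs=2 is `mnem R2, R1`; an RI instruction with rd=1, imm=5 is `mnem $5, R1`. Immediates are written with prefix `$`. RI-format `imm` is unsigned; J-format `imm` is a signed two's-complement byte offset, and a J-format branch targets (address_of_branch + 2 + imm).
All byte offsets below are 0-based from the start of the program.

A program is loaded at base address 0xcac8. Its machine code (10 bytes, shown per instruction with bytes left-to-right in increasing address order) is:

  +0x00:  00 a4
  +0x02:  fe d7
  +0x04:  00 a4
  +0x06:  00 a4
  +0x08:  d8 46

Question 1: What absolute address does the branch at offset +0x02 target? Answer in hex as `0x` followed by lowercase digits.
[02] fe d7 → 0xd7fe
  top 6b → 0x35 → jmp [J]
  imm: (w>>0)&0x3ff=0x3fe (s10→-2) → $-2
  target = base 0xcac8 + off 0x02 + 2 + imm -2 = 0xcaca

0xcaca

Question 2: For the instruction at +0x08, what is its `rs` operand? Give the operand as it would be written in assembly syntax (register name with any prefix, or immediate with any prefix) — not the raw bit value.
@+08  little-endian(d8 46) = 0x46d8
  opcode bits[15:10]=0x11: lsr/RR
  rd: (w>>6)&0xf=0xb → R11
  rs: (w>>2)&0xf=0x6 → R6

R6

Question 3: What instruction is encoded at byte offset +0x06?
off 0x06: read 00 a4 as little → 0xa400
  op=0xa400>>10=0x29 ⇒ nop (N)

nop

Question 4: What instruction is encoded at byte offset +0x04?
@+04  little-endian(00 a4) = 0xa400
  top 6b → 0x29 → nop [N]

nop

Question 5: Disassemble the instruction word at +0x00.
nop

[00] 00 a4 → 0xa400
  op=0xa400>>10=0x29 ⇒ nop (N)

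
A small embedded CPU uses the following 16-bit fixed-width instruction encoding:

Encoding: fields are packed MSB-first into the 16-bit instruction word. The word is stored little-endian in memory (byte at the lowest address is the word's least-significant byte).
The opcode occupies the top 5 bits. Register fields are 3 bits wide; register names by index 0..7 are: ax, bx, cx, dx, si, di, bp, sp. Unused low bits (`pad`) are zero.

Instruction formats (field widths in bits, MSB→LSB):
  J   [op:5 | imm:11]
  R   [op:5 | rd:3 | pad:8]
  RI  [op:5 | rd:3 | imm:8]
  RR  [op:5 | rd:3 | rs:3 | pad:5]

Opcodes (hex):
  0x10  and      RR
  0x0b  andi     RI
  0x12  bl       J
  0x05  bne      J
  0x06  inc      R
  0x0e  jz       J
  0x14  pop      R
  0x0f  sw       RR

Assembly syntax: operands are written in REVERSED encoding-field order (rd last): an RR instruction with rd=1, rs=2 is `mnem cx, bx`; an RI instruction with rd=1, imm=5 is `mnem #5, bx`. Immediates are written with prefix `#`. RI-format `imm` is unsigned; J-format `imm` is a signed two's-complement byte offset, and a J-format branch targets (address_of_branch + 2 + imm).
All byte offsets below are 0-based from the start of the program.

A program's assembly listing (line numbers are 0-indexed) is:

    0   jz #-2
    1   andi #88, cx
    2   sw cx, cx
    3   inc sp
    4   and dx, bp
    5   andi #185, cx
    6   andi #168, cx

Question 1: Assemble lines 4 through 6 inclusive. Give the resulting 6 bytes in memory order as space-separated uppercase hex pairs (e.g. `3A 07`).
L4: and op=0x10:5|rd=6:3|rs=3:3|pad=0:5 ⇒ 0x8660 ⇒ little 60 86
L5: andi op=0xb:5|rd=2:3|imm=185:8 ⇒ 0x5ab9 ⇒ little b9 5a
L6: andi op=0xb:5|rd=2:3|imm=168:8 ⇒ 0x5aa8 ⇒ little a8 5a

60 86 B9 5A A8 5A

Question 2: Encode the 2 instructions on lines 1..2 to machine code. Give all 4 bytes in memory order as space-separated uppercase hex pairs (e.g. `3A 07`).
L1: andi op=0xb:5|rd=2:3|imm=88:8 ⇒ 0x5a58 ⇒ little 58 5a
L2: sw op=0xf:5|rd=2:3|rs=2:3|pad=0:5 ⇒ 0x7a40 ⇒ little 40 7a

58 5A 40 7A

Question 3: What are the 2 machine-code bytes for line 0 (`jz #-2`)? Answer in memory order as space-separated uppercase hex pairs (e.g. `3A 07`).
line 0 (jz): pack op=0xe:5|imm=-2:11 = 0x77fe; little→ fe 77

FE 77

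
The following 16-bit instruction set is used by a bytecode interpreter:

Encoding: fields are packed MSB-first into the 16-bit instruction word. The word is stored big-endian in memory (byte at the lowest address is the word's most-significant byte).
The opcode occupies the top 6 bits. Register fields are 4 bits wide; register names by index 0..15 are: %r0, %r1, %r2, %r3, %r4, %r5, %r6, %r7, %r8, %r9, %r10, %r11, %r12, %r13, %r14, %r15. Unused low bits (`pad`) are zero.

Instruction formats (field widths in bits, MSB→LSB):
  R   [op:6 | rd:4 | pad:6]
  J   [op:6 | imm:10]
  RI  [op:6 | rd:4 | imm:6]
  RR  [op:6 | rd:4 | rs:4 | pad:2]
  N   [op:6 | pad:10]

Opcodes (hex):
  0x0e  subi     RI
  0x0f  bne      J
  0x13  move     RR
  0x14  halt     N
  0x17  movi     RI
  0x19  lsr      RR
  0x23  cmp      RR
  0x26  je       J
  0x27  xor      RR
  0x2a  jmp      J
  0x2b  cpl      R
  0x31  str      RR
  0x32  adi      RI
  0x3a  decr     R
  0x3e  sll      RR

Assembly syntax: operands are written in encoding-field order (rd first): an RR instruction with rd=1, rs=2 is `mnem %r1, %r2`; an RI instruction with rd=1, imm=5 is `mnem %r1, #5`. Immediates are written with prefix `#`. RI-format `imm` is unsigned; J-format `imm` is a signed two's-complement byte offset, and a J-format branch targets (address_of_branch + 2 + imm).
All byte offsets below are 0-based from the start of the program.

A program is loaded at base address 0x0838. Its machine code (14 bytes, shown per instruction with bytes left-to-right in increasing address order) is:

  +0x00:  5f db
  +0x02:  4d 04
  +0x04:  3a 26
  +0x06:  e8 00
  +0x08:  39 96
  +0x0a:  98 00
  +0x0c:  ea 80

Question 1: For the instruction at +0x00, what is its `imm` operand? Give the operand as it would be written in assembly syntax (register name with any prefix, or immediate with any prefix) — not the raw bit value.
#27

+0x00: 5f db ⇒ word 0x5fdb (big)
  top 6b → 0x17 → movi [RI]
  [9:6] rd=15 = %r15
  [5:0] imm=27 = #27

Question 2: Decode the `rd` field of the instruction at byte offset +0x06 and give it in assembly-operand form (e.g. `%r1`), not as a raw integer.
@+06  big-endian(e8 00) = 0xe800
  op=0xe800>>10=0x3a ⇒ decr (R)
  rd: (w>>6)&0xf=0x0 → %r0

%r0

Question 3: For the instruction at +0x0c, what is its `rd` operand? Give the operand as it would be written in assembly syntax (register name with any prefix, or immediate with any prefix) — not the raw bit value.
off 0x0c: read ea 80 as big → 0xea80
  opcode bits[15:10]=0x3a: decr/R
  rd@[9:6]=0xa ⇒ %r10

%r10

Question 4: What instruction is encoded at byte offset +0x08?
subi %r6, #22

off 0x08: read 39 96 as big → 0x3996
  op=0x3996>>10=0xe ⇒ subi (RI)
  rd@[9:6]=0x6 ⇒ %r6
  imm@[5:0]=0x16 ⇒ #22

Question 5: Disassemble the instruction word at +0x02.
+0x02: 4d 04 ⇒ word 0x4d04 (big)
  op=0x4d04>>10=0x13 ⇒ move (RR)
  [9:6] rd=4 = %r4
  [5:2] rs=1 = %r1

move %r4, %r1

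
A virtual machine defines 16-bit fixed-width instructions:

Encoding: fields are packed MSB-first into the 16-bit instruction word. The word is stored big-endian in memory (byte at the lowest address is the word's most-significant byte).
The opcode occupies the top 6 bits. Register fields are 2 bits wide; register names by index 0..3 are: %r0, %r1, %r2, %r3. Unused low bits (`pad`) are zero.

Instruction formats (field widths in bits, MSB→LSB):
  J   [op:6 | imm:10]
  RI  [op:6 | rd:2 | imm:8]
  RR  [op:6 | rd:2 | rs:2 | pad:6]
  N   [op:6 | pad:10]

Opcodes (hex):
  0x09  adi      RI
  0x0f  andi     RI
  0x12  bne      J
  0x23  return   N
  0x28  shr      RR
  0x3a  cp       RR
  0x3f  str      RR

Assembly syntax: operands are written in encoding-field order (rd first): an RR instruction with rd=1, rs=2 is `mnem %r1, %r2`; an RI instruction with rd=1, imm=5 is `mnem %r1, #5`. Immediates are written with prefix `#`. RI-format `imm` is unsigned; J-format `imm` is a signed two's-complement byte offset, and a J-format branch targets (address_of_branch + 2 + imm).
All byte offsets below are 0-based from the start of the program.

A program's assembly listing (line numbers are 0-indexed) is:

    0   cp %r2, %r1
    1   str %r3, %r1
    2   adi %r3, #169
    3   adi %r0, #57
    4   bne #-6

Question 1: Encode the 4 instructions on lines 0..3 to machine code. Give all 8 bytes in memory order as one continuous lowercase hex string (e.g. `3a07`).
ea40ff4027a92439

0. cp fields op=0x3a:6|rd=2:2|rs=1:2|pad=0:6 → word ea40h → ea 40
1. str fields op=0x3f:6|rd=3:2|rs=1:2|pad=0:6 → word ff40h → ff 40
2. adi fields op=0x9:6|rd=3:2|imm=169:8 → word 27a9h → 27 a9
3. adi fields op=0x9:6|rd=0:2|imm=57:8 → word 2439h → 24 39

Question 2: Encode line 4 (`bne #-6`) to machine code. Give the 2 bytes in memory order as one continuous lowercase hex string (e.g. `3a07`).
4bfa

4. bne fields op=0x12:6|imm=-6:10 → word 4bfah → 4b fa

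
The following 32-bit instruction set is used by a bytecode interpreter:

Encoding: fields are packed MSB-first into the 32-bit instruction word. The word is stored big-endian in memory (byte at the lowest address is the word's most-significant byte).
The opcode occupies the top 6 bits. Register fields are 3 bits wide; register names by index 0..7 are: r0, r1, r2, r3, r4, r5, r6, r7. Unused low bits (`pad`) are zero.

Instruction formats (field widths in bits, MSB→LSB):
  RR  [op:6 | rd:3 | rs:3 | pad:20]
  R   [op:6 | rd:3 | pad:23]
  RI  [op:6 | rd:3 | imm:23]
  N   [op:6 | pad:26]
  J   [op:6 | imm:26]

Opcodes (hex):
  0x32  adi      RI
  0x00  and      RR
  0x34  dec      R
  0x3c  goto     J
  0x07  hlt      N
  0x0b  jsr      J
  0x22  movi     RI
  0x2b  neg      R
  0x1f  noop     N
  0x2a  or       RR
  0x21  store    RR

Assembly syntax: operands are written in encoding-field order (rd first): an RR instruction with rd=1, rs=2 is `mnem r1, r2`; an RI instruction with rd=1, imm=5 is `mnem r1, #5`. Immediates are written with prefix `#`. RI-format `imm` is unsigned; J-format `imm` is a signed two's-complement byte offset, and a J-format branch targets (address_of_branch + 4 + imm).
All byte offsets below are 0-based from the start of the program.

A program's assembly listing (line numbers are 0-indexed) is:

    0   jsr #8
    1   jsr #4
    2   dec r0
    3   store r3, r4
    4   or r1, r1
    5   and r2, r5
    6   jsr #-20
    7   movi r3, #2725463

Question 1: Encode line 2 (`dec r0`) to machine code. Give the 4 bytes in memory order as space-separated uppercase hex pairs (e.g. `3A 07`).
D0 00 00 00

L2: dec op=0x34:6|rd=0:3|pad=0:23 ⇒ 0xd0000000 ⇒ big d0 00 00 00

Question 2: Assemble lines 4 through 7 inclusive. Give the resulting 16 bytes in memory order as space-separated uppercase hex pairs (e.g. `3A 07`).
A8 90 00 00 01 50 00 00 2F FF FF EC 89 A9 96 57

line 4 (or): pack op=0x2a:6|rd=1:3|rs=1:3|pad=0:20 = 0xa8900000; big→ a8 90 00 00
line 5 (and): pack op=0x0:6|rd=2:3|rs=5:3|pad=0:20 = 0x01500000; big→ 01 50 00 00
line 6 (jsr): pack op=0xb:6|imm=-20:26 = 0x2fffffec; big→ 2f ff ff ec
line 7 (movi): pack op=0x22:6|rd=3:3|imm=2725463:23 = 0x89a99657; big→ 89 a9 96 57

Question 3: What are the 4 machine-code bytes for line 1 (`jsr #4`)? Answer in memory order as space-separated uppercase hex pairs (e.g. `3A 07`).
1. jsr fields op=0xb:6|imm=4:26 → word 2c000004h → 2c 00 00 04

2C 00 00 04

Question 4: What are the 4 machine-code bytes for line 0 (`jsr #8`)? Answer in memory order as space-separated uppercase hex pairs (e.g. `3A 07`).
L0: jsr op=0xb:6|imm=8:26 ⇒ 0x2c000008 ⇒ big 2c 00 00 08

2C 00 00 08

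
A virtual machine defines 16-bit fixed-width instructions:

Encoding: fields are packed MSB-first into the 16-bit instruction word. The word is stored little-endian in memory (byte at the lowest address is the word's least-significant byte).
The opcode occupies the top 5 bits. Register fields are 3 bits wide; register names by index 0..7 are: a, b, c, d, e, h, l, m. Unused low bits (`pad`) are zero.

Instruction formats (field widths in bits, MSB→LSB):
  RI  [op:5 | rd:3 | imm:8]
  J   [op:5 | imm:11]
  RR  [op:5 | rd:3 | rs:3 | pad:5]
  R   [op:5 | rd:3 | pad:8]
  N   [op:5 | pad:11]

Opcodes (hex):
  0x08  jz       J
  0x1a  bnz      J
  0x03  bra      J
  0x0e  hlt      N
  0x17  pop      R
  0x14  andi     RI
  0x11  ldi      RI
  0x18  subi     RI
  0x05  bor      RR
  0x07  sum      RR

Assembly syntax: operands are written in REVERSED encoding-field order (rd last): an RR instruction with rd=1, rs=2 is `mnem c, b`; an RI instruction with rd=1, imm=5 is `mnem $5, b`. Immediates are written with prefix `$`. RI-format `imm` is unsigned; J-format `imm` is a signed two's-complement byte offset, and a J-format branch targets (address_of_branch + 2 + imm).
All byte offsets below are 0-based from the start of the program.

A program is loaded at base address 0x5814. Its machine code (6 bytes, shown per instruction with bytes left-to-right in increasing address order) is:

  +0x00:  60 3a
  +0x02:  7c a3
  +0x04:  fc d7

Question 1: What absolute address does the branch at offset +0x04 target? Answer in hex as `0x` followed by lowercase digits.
@+04  little-endian(fc d7) = 0xd7fc
  op=0xd7fc>>11=0x1a ⇒ bnz (J)
  [10:0] imm=2044 (s11→-4) = $-4
  target = base 0x5814 + off 0x04 + 2 + imm -4 = 0x5816

0x5816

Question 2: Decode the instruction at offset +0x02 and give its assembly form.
andi $124, d

off 0x02: read 7c a3 as little → 0xa37c
  op=0xa37c>>11=0x14 ⇒ andi (RI)
  rd: (w>>8)&0x7=0x3 → d
  imm: (w>>0)&0xff=0x7c → $124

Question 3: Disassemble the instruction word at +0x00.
sum d, c

+0x00: 60 3a ⇒ word 0x3a60 (little)
  top 5b → 0x7 → sum [RR]
  rd: (w>>8)&0x7=0x2 → c
  rs: (w>>5)&0x7=0x3 → d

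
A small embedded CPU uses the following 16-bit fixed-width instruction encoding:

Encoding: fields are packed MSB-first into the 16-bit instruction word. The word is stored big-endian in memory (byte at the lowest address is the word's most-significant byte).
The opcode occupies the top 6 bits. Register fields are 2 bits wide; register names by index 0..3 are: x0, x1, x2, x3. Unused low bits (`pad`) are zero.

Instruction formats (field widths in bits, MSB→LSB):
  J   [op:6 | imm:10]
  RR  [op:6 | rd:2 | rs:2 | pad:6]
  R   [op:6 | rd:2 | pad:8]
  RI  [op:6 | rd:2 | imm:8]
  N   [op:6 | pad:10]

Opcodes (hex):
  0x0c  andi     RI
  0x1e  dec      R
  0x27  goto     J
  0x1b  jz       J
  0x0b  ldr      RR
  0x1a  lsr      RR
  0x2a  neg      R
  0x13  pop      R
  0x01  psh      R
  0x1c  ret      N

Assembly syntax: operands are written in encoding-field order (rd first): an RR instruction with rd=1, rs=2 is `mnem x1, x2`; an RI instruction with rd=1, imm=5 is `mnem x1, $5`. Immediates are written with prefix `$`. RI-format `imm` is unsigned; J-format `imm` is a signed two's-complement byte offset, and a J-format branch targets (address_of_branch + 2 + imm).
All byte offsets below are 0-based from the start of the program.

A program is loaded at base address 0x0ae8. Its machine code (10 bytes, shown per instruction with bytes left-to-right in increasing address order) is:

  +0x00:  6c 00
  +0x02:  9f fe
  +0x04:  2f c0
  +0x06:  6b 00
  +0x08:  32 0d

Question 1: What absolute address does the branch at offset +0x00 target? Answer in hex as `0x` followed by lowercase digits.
0x0aea

+0x00: 6c 00 ⇒ word 0x6c00 (big)
  op=0x6c00>>10=0x1b ⇒ jz (J)
  imm@[9:0]=0x0 ⇒ $0
  target = base 0x0ae8 + off 0x00 + 2 + imm 0 = 0x0aea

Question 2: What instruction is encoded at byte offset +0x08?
off 0x08: read 32 0d as big → 0x320d
  top 6b → 0xc → andi [RI]
  rd: (w>>8)&0x3=0x2 → x2
  imm: (w>>0)&0xff=0xd → $13

andi x2, $13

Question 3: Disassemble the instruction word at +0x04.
off 0x04: read 2f c0 as big → 0x2fc0
  op=0x2fc0>>10=0xb ⇒ ldr (RR)
  rd@[9:8]=0x3 ⇒ x3
  rs@[7:6]=0x3 ⇒ x3

ldr x3, x3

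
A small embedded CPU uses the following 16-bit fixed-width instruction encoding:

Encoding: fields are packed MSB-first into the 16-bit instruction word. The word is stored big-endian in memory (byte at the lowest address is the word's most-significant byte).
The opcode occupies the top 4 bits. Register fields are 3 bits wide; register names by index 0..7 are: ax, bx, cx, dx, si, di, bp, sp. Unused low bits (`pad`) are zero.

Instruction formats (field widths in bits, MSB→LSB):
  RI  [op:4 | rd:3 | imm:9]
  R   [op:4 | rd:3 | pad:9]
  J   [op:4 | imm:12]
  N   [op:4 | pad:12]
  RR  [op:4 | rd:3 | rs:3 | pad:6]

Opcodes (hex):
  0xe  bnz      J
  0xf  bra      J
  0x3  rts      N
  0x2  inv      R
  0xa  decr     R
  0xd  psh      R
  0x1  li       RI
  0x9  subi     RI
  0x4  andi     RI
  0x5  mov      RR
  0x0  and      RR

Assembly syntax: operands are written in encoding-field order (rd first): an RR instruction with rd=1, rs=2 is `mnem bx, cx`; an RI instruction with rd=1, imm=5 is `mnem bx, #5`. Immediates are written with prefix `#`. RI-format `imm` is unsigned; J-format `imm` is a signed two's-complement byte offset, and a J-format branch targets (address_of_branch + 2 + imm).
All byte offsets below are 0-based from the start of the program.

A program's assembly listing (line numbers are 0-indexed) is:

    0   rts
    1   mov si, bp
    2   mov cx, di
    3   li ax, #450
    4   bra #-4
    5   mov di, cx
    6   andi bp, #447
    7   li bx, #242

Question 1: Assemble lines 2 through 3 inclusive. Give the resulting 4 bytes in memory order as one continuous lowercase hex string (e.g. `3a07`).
554011c2

line 2 (mov): pack op=0x5:4|rd=2:3|rs=5:3|pad=0:6 = 0x5540; big→ 55 40
line 3 (li): pack op=0x1:4|rd=0:3|imm=450:9 = 0x11c2; big→ 11 c2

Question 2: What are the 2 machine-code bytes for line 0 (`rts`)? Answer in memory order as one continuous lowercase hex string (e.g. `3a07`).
0. rts fields op=0x3:4|pad=0:12 → word 3000h → 30 00

3000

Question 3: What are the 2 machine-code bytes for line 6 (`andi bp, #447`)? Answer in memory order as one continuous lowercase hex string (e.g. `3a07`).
L6: andi op=0x4:4|rd=6:3|imm=447:9 ⇒ 0x4dbf ⇒ big 4d bf

4dbf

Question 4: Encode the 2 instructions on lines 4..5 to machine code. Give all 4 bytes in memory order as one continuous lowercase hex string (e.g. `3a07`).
line 4 (bra): pack op=0xf:4|imm=-4:12 = 0xfffc; big→ ff fc
line 5 (mov): pack op=0x5:4|rd=5:3|rs=2:3|pad=0:6 = 0x5a80; big→ 5a 80

fffc5a80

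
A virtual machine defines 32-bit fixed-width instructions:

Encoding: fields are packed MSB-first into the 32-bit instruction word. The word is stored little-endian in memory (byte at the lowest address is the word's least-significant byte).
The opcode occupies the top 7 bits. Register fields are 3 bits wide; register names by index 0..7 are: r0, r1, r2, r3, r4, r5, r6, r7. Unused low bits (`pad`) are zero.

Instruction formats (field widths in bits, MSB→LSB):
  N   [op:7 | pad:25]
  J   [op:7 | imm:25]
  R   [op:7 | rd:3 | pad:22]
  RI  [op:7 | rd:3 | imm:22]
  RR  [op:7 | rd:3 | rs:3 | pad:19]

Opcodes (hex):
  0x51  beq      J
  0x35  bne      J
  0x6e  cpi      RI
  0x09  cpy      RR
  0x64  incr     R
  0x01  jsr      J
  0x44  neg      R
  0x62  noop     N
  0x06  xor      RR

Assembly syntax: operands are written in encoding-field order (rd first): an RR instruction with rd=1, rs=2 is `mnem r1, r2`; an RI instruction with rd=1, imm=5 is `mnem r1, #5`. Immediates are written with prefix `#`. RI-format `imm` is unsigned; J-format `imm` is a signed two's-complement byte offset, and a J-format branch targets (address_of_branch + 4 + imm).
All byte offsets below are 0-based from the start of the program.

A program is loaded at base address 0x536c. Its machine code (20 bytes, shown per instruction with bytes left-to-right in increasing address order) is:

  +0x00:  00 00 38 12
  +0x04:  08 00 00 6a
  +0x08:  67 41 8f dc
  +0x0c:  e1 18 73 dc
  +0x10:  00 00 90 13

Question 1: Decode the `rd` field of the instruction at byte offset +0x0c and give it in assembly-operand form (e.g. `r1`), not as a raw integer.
+0x0c: e1 18 73 dc ⇒ word 0xdc7318e1 (little)
  opcode bits[31:25]=0x6e: cpi/RI
  rd: (w>>22)&0x7=0x1 → r1
  imm: (w>>0)&0x3fffff=0x3318e1 → #3348705

r1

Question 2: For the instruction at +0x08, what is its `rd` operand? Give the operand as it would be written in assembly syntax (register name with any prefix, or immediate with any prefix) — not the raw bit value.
+0x08: 67 41 8f dc ⇒ word 0xdc8f4167 (little)
  top 7b → 0x6e → cpi [RI]
  rd@[24:22]=0x2 ⇒ r2
  imm@[21:0]=0xf4167 ⇒ #999783

r2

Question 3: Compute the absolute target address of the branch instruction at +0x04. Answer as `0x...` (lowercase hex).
0x537c

@+04  little-endian(08 00 00 6a) = 0x6a000008
  top 7b → 0x35 → bne [J]
  [24:0] imm=8 = #8
  target = base 0x536c + off 0x04 + 4 + imm 8 = 0x537c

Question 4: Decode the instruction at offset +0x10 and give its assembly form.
cpy r6, r2

+0x10: 00 00 90 13 ⇒ word 0x13900000 (little)
  top 7b → 0x9 → cpy [RR]
  [24:22] rd=6 = r6
  [21:19] rs=2 = r2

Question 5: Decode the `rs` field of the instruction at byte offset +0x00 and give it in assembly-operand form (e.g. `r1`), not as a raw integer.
r7

+0x00: 00 00 38 12 ⇒ word 0x12380000 (little)
  top 7b → 0x9 → cpy [RR]
  rd@[24:22]=0x0 ⇒ r0
  rs@[21:19]=0x7 ⇒ r7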